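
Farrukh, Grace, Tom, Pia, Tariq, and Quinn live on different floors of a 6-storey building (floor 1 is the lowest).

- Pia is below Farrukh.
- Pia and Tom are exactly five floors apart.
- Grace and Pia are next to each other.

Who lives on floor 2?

Grace

With clues 1–2, Pia and Tom are ruled out for floor 2.
With clues 1–3, Farrukh, Quinn, and Tariq are ruled out for floor 2.
So floor 2 is Grace.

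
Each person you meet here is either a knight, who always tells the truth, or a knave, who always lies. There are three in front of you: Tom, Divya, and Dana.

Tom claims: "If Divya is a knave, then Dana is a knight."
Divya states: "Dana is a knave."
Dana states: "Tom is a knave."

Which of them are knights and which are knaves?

Tom: knight, Divya: knight, Dana: knave

Consider Tom. Suppose Tom is a knave.
Then no assignment of the remaining roles makes every statement match its speaker's type — contradiction.
So Tom is a knight.
With that fixed, Dana's statement is false, so Dana is a knave.
With that fixed, Divya's statement is true, so Divya is a knight.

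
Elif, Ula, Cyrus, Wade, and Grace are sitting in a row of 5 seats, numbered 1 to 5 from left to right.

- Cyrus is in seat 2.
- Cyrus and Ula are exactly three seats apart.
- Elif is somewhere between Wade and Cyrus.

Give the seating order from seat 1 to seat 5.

From clue 1: Cyrus → seat 2.
From clues 1–2: Ula → seat 5.
From clues 1–3: Grace → seat 1, Elif → seat 3, Wade → seat 4.

Grace, Cyrus, Elif, Wade, Ula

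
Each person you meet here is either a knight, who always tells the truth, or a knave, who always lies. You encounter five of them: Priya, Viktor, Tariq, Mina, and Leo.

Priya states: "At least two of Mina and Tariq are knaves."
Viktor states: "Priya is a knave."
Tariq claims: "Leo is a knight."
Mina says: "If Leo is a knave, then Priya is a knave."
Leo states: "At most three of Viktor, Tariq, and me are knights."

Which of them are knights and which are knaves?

Priya: knave, Viktor: knight, Tariq: knight, Mina: knight, Leo: knight

Regardless of anyone's role, Leo's statement is true, so Leo is a knight.
With that fixed, Tariq's statement is true, so Tariq is a knight.
With that fixed, Mina's statement is true, so Mina is a knight.
With that fixed, Priya's statement is false, so Priya is a knave.
With that fixed, Viktor's statement is true, so Viktor is a knight.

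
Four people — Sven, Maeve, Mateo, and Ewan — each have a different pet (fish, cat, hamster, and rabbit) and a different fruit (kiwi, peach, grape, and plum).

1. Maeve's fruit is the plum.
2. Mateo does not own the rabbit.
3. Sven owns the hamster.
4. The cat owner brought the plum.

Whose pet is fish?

With clues 1–3, Sven is impossible for the one with pet fish.
With clues 1–4, Ewan and Maeve are impossible for the one with pet fish.
That leaves Mateo.

Mateo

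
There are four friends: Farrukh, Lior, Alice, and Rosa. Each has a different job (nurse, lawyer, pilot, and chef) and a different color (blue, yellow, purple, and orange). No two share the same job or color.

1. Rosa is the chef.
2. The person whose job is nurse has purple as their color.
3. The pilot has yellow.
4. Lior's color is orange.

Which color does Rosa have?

With clues 1–2, purple is impossible for Rosa's color.
With clues 1–3, yellow is impossible for Rosa's color.
With clues 1–4, orange is impossible for Rosa's color.
That leaves blue.

blue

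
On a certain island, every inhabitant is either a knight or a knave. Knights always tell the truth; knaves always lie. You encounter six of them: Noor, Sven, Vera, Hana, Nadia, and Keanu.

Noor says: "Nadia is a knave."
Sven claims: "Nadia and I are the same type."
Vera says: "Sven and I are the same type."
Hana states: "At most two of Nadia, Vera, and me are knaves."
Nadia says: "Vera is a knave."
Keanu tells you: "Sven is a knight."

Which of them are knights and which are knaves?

Noor: knave, Sven: knight, Vera: knave, Hana: knight, Nadia: knight, Keanu: knight

Consider Noor. Suppose Noor is a knight.
Then no assignment of the remaining roles makes every statement match its speaker's type — contradiction.
So Noor is a knave.
Consider Sven. Suppose Sven is a knave.
Then whichever role Vera has, Vera's statement has the wrong truth value — contradiction.
So Sven is a knight.
With that fixed, Keanu's statement is true, so Keanu is a knight.
Consider Vera. Suppose Vera is a knight.
Then no assignment of the remaining roles makes every statement match its speaker's type — contradiction.
So Vera is a knave.
With that fixed, Nadia's statement is true, so Nadia is a knight.
With that fixed, Hana's statement is true, so Hana is a knight.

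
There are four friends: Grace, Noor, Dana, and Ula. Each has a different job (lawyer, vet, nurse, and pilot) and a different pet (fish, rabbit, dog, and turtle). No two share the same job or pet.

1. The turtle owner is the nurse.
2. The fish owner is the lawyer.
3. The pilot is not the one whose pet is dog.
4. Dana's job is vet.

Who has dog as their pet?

With clues 1–4, Grace, Noor, and Ula are impossible for the one with pet dog.
That leaves Dana.

Dana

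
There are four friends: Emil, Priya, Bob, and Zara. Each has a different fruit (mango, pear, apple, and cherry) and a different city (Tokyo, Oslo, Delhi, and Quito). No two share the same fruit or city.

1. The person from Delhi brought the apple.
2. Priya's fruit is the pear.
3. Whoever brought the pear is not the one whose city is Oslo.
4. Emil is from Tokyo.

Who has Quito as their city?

Priya

With clues 1–4, Bob, Emil, and Zara are impossible for the one with city Quito.
That leaves Priya.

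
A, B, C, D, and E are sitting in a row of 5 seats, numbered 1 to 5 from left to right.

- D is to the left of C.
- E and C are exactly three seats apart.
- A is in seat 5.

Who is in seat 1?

E

With clue 1, C is ruled out for seat 1.
With clues 1–3, A, B, and D are ruled out for seat 1.
So seat 1 is E.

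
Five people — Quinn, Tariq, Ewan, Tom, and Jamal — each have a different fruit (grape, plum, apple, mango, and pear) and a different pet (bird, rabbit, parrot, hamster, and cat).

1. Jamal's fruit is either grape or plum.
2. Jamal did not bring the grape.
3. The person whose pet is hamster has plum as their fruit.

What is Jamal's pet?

With clues 1–3, bird, cat, parrot, and rabbit are impossible for Jamal's pet.
That leaves hamster.

hamster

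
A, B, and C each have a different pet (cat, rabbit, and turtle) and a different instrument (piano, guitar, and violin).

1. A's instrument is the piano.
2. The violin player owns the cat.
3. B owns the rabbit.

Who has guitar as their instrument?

Clue 1 rules out A for the one with instrument guitar.
With clues 1–3, C is impossible for the one with instrument guitar.
That leaves B.

B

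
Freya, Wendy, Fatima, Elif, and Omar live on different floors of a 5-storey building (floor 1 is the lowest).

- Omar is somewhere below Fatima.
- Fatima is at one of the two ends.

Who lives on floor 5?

With clue 1, Omar is ruled out for floor 5.
With clues 1–2, Elif, Freya, and Wendy are ruled out for floor 5.
So floor 5 is Fatima.

Fatima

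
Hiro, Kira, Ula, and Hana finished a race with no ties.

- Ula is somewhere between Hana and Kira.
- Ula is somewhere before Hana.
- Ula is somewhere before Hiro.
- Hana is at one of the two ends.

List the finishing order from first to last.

From clue 1: Ula is in {2,3}.
From clues 1–2: Kira is in {1,2}.
From clues 1–3: Kira → place 1, Ula → place 2.
From clues 1–4: Hiro → place 3, Hana → place 4.

Kira, Ula, Hiro, Hana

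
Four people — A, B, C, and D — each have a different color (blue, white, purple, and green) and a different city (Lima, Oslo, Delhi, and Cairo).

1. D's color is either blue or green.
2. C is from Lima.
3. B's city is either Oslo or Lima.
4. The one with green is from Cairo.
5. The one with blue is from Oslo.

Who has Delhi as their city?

A

With clues 1–2, C is impossible for the one with city Delhi.
With clues 1–3, B is impossible for the one with city Delhi.
With clues 1–5, D is impossible for the one with city Delhi.
That leaves A.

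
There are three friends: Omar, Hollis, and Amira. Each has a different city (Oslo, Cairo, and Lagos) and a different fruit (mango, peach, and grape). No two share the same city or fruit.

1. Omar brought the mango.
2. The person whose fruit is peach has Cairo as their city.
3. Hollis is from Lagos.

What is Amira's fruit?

Clue 1 rules out mango for Amira's fruit.
With clues 1–3, grape is impossible for Amira's fruit.
That leaves peach.

peach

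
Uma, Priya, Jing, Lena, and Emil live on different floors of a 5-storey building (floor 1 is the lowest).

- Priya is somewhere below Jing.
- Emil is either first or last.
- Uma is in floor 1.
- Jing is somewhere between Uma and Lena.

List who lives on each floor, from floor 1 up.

Uma, Priya, Jing, Lena, Emil

From clue 1: Priya is in {1,2,3,4}.
From clues 1–2: Emil is in {1,5}.
From clues 1–3: Uma → floor 1, Emil → floor 5.
From clues 1–4: Priya → floor 2, Jing → floor 3, Lena → floor 4.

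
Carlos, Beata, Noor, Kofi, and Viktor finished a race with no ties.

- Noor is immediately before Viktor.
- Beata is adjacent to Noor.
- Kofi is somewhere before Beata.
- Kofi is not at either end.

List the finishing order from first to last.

From clue 1: Noor is in {1,2,3,4}.
From clues 1–2: Beata is in {1,2,3}.
From clues 1–3: Beata is in {2,3}.
From clues 1–4: Carlos → place 1, Kofi → place 2, Beata → place 3, Noor → place 4, Viktor → place 5.

Carlos, Kofi, Beata, Noor, Viktor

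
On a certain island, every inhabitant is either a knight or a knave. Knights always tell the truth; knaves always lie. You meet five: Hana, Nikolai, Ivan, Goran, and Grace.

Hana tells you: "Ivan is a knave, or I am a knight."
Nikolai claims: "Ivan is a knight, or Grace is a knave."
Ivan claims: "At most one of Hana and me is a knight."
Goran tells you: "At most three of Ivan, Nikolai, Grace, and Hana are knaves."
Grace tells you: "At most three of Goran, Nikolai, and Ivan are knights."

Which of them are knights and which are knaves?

Regardless of anyone's role, Grace's statement is true, so Grace is a knight.
With that fixed, Goran's statement is true, so Goran is a knight.
Consider Hana. Suppose Hana is a knight.
Then whichever role Ivan has, Ivan's statement has the wrong truth value — contradiction.
So Hana is a knave.
With that fixed, Ivan's statement is true, so Ivan is a knight.
With that fixed, Nikolai's statement is true, so Nikolai is a knight.

Hana: knave, Nikolai: knight, Ivan: knight, Goran: knight, Grace: knight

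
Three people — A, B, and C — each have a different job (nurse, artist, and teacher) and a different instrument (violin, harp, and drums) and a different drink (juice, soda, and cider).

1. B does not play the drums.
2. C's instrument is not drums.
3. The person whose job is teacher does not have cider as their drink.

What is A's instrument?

drums

With clues 1–2, harp and violin are impossible for A's instrument.
That leaves drums.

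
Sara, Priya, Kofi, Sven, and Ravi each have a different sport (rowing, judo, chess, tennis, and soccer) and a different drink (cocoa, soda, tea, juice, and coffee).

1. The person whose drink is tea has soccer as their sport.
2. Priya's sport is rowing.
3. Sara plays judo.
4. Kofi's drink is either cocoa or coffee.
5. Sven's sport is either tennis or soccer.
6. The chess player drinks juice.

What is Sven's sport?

With clues 1–2, rowing is impossible for Sven's sport.
With clues 1–3, judo is impossible for Sven's sport.
With clues 1–5, chess is impossible for Sven's sport.
With clues 1–6, tennis is impossible for Sven's sport.
That leaves soccer.

soccer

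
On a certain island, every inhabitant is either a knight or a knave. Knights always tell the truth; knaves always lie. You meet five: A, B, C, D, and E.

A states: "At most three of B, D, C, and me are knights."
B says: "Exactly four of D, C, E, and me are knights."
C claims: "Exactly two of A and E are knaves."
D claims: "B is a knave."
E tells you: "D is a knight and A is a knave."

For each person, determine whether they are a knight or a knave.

Consider A. Suppose A is a knave.
Then A's own statement would have to be false, but it can't be — contradiction.
So A is a knight.
With that fixed, C's statement is false, so C is a knave.
With that fixed, E's statement is false, so E is a knave.
With that fixed, B's statement is false, so B is a knave.
With that fixed, D's statement is true, so D is a knight.

A: knight, B: knave, C: knave, D: knight, E: knave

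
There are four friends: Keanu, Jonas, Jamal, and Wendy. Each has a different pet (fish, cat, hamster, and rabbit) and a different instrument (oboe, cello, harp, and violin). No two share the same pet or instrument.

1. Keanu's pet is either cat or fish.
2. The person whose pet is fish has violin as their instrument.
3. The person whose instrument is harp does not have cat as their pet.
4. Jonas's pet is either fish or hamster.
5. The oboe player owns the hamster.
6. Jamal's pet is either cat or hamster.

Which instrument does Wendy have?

harp

With clues 1–6, cello, oboe, and violin are impossible for Wendy's instrument.
That leaves harp.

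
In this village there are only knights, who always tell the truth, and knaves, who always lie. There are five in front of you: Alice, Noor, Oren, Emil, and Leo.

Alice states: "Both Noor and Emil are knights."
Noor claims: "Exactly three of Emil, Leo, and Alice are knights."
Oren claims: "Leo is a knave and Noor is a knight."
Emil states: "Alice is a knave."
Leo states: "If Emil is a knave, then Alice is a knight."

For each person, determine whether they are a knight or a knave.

Alice: knave, Noor: knave, Oren: knave, Emil: knight, Leo: knight

Consider Alice. Suppose Alice is a knight.
Then no assignment of the remaining roles makes every statement match its speaker's type — contradiction.
So Alice is a knave.
With that fixed, Noor's statement is false, so Noor is a knave.
With that fixed, Oren's statement is false, so Oren is a knave.
With that fixed, Emil's statement is true, so Emil is a knight.
With that fixed, Leo's statement is true, so Leo is a knight.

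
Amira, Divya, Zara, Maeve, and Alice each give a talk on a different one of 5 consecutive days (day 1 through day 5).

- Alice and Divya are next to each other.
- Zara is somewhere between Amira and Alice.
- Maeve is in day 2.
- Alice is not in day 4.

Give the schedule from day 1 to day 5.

From clues 1–2: Zara is in {2,3,4}.
From clues 1–3: Amira → day 1, Maeve → day 2, Zara → day 3.
From clues 1–4: Divya → day 4, Alice → day 5.

Amira, Maeve, Zara, Divya, Alice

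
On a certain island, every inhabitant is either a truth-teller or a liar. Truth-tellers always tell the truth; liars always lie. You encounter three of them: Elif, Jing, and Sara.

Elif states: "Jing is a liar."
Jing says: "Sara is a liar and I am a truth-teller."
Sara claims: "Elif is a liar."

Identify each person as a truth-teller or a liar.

Consider Elif. Suppose Elif is a liar.
Then no assignment of the remaining roles makes every statement match its speaker's type — contradiction.
So Elif is a truth-teller.
With that fixed, Sara's statement is false, so Sara is a liar.
Consider Jing. Suppose Jing is a truth-teller.
Then Elif's statement comes out false, contradicting Elif being a truth-teller.
So Jing is a liar.

Elif: truth-teller, Jing: liar, Sara: liar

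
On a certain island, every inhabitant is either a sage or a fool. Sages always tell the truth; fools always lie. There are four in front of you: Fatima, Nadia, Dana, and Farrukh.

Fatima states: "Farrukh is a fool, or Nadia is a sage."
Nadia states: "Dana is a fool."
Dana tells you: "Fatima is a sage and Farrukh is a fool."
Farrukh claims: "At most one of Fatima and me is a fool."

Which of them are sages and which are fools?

Consider Fatima. Suppose Fatima is a fool.
Then no assignment of the remaining roles makes every statement match its speaker's type — contradiction.
So Fatima is a sage.
With that fixed, Farrukh's statement is true, so Farrukh is a sage.
With that fixed, Dana's statement is false, so Dana is a fool.
With that fixed, Nadia's statement is true, so Nadia is a sage.

Fatima: sage, Nadia: sage, Dana: fool, Farrukh: sage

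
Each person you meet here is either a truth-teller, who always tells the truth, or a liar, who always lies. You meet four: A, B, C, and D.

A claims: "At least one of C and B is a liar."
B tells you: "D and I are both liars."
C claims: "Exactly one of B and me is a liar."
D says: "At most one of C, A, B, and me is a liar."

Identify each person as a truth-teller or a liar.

Consider A. Suppose A is a liar.
Then no assignment of the remaining roles makes every statement match its speaker's type — contradiction.
So A is a truth-teller.
Consider B. Suppose B is a truth-teller.
Then B's own statement would have to be true, but it can't be — contradiction.
So B is a liar.
Consider C. Suppose C is a liar.
Then no assignment of the remaining roles makes every statement match its speaker's type — contradiction.
So C is a truth-teller.
Consider D. Suppose D is a liar.
Then B's statement comes out true, contradicting B being a liar.
So D is a truth-teller.

A: truth-teller, B: liar, C: truth-teller, D: truth-teller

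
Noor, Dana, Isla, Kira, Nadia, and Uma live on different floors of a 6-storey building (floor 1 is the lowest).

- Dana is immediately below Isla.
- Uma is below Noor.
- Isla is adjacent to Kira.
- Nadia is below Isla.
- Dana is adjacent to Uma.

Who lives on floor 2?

Uma

With clues 1–3, Kira is ruled out for floor 2.
With clues 1–4, Isla is ruled out for floor 2.
With clues 1–5, Dana, Nadia, and Noor are ruled out for floor 2.
So floor 2 is Uma.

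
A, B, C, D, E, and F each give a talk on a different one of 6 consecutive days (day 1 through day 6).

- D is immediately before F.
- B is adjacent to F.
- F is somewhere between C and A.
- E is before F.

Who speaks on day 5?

B

With clues 1–2, D is ruled out for day 5.
With clues 1–3, F is ruled out for day 5.
With clues 1–4, A, C, and E are ruled out for day 5.
So day 5 is B.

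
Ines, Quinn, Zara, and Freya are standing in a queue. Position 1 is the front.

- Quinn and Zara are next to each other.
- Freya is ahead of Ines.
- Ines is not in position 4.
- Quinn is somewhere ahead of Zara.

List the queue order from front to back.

Freya, Ines, Quinn, Zara

From clues 1–2: Ines is in {2,4}.
From clues 1–3: Freya → position 1, Ines → position 2.
From clues 1–4: Quinn → position 3, Zara → position 4.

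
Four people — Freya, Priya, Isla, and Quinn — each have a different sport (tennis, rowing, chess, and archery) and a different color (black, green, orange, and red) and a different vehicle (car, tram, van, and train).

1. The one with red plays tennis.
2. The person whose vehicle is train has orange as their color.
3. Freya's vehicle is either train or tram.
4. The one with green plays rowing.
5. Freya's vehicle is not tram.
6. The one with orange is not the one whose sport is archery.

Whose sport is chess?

With clues 1–6, Isla, Priya, and Quinn are impossible for the one with sport chess.
That leaves Freya.

Freya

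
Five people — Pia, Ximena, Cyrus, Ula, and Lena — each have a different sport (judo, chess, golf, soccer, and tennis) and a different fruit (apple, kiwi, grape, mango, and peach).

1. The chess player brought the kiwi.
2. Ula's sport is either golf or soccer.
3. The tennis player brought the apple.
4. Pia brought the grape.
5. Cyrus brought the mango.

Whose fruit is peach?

With clues 1–4, Pia is impossible for the one with fruit peach.
With clues 1–5, Cyrus, Lena, and Ximena are impossible for the one with fruit peach.
That leaves Ula.

Ula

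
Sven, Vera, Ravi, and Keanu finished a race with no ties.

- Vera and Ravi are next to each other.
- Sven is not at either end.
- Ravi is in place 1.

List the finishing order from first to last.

Ravi, Vera, Sven, Keanu

From clues 1–2: Sven is in {2,3}.
From clues 1–3: Ravi → place 1, Vera → place 2, Sven → place 3, Keanu → place 4.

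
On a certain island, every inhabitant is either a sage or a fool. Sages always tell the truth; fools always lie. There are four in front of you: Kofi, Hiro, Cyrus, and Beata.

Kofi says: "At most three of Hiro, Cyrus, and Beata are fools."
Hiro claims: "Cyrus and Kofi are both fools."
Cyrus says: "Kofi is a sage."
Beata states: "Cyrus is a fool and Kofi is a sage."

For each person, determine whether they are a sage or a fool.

Kofi: sage, Hiro: fool, Cyrus: sage, Beata: fool

Regardless of anyone's role, Kofi's statement is true, so Kofi is a sage.
With that fixed, Hiro's statement is false, so Hiro is a fool.
With that fixed, Cyrus's statement is true, so Cyrus is a sage.
With that fixed, Beata's statement is false, so Beata is a fool.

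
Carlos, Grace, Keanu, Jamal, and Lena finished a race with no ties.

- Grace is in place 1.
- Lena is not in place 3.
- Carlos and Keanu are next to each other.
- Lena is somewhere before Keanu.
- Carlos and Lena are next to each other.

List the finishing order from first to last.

From clue 1: Grace → place 1.
From clues 1–2: Lena is in {2,4,5}.
From clues 1–4: Lena → place 2.
From clues 1–5: Carlos → place 3, Keanu → place 4, Jamal → place 5.

Grace, Lena, Carlos, Keanu, Jamal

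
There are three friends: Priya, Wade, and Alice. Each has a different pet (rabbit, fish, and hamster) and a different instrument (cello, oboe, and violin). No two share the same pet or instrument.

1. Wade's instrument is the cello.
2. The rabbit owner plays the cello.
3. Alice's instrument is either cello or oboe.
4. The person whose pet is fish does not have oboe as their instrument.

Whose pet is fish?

Priya

With clues 1–2, Wade is impossible for the one with pet fish.
With clues 1–4, Alice is impossible for the one with pet fish.
That leaves Priya.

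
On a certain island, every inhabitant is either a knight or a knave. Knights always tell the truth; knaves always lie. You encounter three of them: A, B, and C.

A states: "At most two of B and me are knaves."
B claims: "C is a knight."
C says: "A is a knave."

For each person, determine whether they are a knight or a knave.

A: knight, B: knave, C: knave

Regardless of anyone's role, A's statement is true, so A is a knight.
With that fixed, C's statement is false, so C is a knave.
With that fixed, B's statement is false, so B is a knave.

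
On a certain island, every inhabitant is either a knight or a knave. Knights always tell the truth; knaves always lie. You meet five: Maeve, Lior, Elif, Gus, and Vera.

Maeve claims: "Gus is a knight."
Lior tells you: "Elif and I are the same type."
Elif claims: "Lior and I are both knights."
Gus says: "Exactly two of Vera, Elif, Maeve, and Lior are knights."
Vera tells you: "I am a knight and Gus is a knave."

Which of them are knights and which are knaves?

Maeve: knave, Lior: knight, Elif: knight, Gus: knave, Vera: knight

Consider Maeve. Suppose Maeve is a knight.
Then no assignment of the remaining roles makes every statement match its speaker's type — contradiction.
So Maeve is a knave.
Consider Lior. Suppose Lior is a knave.
Then no assignment of the remaining roles makes every statement match its speaker's type — contradiction.
So Lior is a knight.
Consider Elif. Suppose Elif is a knave.
Then Lior's statement comes out false, contradicting Lior being a knight.
So Elif is a knight.
Consider Gus. Suppose Gus is a knight.
Then Maeve's statement comes out true, contradicting Maeve being a knave.
So Gus is a knave.
Consider Vera. Suppose Vera is a knave.
Then Gus's statement comes out true, contradicting Gus being a knave.
So Vera is a knight.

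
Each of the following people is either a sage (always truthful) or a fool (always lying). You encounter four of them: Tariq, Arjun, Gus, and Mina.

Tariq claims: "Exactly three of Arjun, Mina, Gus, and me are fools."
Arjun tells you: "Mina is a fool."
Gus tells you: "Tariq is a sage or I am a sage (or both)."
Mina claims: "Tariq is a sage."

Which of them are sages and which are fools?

Consider Tariq. Suppose Tariq is a sage.
Then no assignment of the remaining roles makes every statement match its speaker's type — contradiction.
So Tariq is a fool.
With that fixed, Mina's statement is false, so Mina is a fool.
With that fixed, Arjun's statement is true, so Arjun is a sage.
Consider Gus. Suppose Gus is a fool.
Then Tariq's statement comes out true, contradicting Tariq being a fool.
So Gus is a sage.

Tariq: fool, Arjun: sage, Gus: sage, Mina: fool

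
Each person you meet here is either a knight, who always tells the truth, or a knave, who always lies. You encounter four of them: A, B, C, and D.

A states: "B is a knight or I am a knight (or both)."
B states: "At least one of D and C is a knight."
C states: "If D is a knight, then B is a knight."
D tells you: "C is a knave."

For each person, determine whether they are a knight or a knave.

Consider A. Suppose A is a knave.
Then no assignment of the remaining roles makes every statement match its speaker's type — contradiction.
So A is a knight.
Consider B. Suppose B is a knave.
Then no assignment of the remaining roles makes every statement match its speaker's type — contradiction.
So B is a knight.
With that fixed, C's statement is true, so C is a knight.
With that fixed, D's statement is false, so D is a knave.

A: knight, B: knight, C: knight, D: knave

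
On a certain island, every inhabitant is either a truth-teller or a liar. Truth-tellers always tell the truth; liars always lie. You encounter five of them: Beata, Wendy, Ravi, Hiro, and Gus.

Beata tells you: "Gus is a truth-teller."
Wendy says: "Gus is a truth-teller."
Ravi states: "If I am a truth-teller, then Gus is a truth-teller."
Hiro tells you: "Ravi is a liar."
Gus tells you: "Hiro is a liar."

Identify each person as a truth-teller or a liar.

Beata: truth-teller, Wendy: truth-teller, Ravi: truth-teller, Hiro: liar, Gus: truth-teller

Consider Beata. Suppose Beata is a liar.
Then no assignment of the remaining roles makes every statement match its speaker's type — contradiction.
So Beata is a truth-teller.
Consider Wendy. Suppose Wendy is a liar.
Then no assignment of the remaining roles makes every statement match its speaker's type — contradiction.
So Wendy is a truth-teller.
Consider Ravi. Suppose Ravi is a liar.
Then Ravi's own statement would have to be false, but it can't be — contradiction.
So Ravi is a truth-teller.
With that fixed, Hiro's statement is false, so Hiro is a liar.
With that fixed, Gus's statement is true, so Gus is a truth-teller.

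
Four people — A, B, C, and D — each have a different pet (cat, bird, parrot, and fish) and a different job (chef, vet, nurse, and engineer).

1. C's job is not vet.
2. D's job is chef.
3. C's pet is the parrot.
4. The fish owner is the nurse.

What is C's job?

engineer

Clue 1 rules out vet for C's job.
With clues 1–2, chef is impossible for C's job.
With clues 1–4, nurse is impossible for C's job.
That leaves engineer.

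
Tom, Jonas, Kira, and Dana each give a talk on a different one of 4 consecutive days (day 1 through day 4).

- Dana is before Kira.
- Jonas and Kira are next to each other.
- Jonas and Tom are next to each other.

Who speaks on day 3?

With clues 1–2, Dana and Tom are ruled out for day 3.
With clues 1–3, Kira is ruled out for day 3.
So day 3 is Jonas.

Jonas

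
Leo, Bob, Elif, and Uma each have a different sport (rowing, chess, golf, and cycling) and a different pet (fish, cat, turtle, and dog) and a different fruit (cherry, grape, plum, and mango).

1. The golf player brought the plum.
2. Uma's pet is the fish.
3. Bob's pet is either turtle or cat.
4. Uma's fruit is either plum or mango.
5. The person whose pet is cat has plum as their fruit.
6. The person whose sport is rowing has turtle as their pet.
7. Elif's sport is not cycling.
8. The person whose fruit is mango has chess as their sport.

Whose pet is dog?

With clues 1–2, Uma is impossible for the one with pet dog.
With clues 1–3, Bob is impossible for the one with pet dog.
With clues 1–8, Elif is impossible for the one with pet dog.
That leaves Leo.

Leo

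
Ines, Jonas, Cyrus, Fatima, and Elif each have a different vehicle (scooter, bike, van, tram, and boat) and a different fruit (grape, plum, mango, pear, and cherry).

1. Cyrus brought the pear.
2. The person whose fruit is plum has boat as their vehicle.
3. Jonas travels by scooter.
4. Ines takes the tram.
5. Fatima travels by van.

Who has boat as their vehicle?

Elif

With clues 1–2, Cyrus is impossible for the one with vehicle boat.
With clues 1–3, Jonas is impossible for the one with vehicle boat.
With clues 1–4, Ines is impossible for the one with vehicle boat.
With clues 1–5, Fatima is impossible for the one with vehicle boat.
That leaves Elif.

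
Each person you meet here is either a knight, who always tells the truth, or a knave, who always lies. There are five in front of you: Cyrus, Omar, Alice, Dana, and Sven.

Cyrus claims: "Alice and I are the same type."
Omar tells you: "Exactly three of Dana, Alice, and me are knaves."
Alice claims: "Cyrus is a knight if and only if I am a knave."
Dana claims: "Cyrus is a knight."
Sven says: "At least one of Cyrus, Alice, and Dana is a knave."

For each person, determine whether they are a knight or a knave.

Cyrus: knave, Omar: knave, Alice: knight, Dana: knave, Sven: knight

Consider Cyrus. Suppose Cyrus is a knight.
Then whichever role Alice has, Alice's statement has the wrong truth value — contradiction.
So Cyrus is a knave.
With that fixed, Dana's statement is false, so Dana is a knave.
With that fixed, Sven's statement is true, so Sven is a knight.
Consider Omar. Suppose Omar is a knight.
Then Omar's own statement would have to be true, but it can't be — contradiction.
So Omar is a knave.
Consider Alice. Suppose Alice is a knave.
Then Cyrus's statement comes out true, contradicting Cyrus being a knave.
So Alice is a knight.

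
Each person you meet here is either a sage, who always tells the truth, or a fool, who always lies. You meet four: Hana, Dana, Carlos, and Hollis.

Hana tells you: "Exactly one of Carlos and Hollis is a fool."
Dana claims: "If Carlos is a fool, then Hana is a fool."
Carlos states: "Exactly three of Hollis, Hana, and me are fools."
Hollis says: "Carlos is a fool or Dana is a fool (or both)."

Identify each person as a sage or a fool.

Consider Hana. Suppose Hana is a fool.
Then no assignment of the remaining roles makes every statement match its speaker's type — contradiction.
So Hana is a sage.
With that fixed, Carlos's statement is false, so Carlos is a fool.
With that fixed, Hollis's statement is true, so Hollis is a sage.
With that fixed, Dana's statement is false, so Dana is a fool.

Hana: sage, Dana: fool, Carlos: fool, Hollis: sage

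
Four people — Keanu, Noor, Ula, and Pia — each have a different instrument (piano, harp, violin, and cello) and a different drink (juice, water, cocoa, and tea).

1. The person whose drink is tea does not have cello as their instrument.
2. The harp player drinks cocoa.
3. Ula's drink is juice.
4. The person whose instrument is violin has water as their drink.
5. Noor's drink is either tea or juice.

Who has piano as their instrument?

With clues 1–4, Ula is impossible for the one with instrument piano.
With clues 1–5, Keanu and Pia are impossible for the one with instrument piano.
That leaves Noor.

Noor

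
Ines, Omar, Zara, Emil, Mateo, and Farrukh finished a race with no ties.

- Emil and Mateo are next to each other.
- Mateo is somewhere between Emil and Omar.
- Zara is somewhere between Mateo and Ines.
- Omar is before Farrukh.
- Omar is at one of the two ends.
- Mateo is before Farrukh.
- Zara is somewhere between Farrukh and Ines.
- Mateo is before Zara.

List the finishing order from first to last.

Omar, Mateo, Emil, Farrukh, Zara, Ines

From clues 1–2: Mateo is in {2,3,4,5}.
From clues 1–3: Zara is in {2,3,4,5}.
From clues 1–5: Omar → place 1.
From clues 1–6: Emil is in {3,5}.
From clues 1–7: Ines is in {2,6}.
From clues 1–8: Mateo → place 2, Emil → place 3, Farrukh → place 4, Zara → place 5, Ines → place 6.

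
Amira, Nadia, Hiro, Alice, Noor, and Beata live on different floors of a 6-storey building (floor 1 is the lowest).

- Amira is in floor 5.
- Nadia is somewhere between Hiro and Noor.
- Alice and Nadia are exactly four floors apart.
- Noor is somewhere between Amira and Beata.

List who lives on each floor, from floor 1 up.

Hiro, Nadia, Beata, Noor, Amira, Alice

From clue 1: Amira → floor 5.
From clues 1–2: Nadia is in {2,3,4}.
From clues 1–3: Nadia → floor 2, Alice → floor 6.
From clues 1–4: Hiro → floor 1, Beata → floor 3, Noor → floor 4.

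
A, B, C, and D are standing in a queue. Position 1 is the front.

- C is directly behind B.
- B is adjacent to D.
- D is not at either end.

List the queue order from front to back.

From clue 1: B is in {1,2,3}.
From clues 1–2: A is in {1,4}.
From clues 1–3: A → position 1, D → position 2, B → position 3, C → position 4.

A, D, B, C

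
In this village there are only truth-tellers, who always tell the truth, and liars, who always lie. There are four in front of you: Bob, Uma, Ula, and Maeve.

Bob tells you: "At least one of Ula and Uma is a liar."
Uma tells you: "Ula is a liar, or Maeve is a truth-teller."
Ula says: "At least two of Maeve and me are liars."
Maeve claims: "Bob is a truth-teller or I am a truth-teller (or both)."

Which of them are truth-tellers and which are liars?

Bob: truth-teller, Uma: truth-teller, Ula: liar, Maeve: truth-teller

Consider Bob. Suppose Bob is a liar.
Then no assignment of the remaining roles makes every statement match its speaker's type — contradiction.
So Bob is a truth-teller.
With that fixed, Maeve's statement is true, so Maeve is a truth-teller.
With that fixed, Uma's statement is true, so Uma is a truth-teller.
With that fixed, Ula's statement is false, so Ula is a liar.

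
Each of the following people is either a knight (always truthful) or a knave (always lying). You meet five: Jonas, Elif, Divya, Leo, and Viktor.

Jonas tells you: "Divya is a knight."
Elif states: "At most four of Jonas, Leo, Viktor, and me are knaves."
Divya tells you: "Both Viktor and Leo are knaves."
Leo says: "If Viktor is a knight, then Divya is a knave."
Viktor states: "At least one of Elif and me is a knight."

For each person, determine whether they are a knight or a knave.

Jonas: knave, Elif: knight, Divya: knave, Leo: knight, Viktor: knight

Regardless of anyone's role, Elif's statement is true, so Elif is a knight.
With that fixed, Viktor's statement is true, so Viktor is a knight.
With that fixed, Divya's statement is false, so Divya is a knave.
With that fixed, Leo's statement is true, so Leo is a knight.
With that fixed, Jonas's statement is false, so Jonas is a knave.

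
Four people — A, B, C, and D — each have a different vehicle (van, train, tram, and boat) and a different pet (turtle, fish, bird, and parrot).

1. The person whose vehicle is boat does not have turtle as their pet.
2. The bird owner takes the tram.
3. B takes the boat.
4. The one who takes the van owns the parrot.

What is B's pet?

fish

With clues 1–3, bird and turtle are impossible for B's pet.
With clues 1–4, parrot is impossible for B's pet.
That leaves fish.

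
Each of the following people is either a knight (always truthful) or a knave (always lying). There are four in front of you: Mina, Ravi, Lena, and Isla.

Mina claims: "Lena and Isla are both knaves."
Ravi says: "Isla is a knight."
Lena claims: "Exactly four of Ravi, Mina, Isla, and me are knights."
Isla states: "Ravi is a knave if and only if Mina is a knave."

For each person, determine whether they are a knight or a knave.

Consider Mina. Suppose Mina is a knave.
Then no assignment of the remaining roles makes every statement match its speaker's type — contradiction.
So Mina is a knight.
Consider Ravi. Suppose Ravi is a knight.
Then no assignment of the remaining roles makes every statement match its speaker's type — contradiction.
So Ravi is a knave.
With that fixed, Lena's statement is false, so Lena is a knave.
With that fixed, Isla's statement is false, so Isla is a knave.

Mina: knight, Ravi: knave, Lena: knave, Isla: knave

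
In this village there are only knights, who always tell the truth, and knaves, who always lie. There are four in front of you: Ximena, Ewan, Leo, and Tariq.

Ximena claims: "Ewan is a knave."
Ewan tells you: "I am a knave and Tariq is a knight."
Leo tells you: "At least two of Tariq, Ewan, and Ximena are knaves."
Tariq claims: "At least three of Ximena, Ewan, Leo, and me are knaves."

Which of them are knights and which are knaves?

Ximena: knight, Ewan: knave, Leo: knight, Tariq: knave

Consider Ximena. Suppose Ximena is a knave.
Then no assignment of the remaining roles makes every statement match its speaker's type — contradiction.
So Ximena is a knight.
Consider Ewan. Suppose Ewan is a knight.
Then Ximena's statement comes out false, contradicting Ximena being a knight.
So Ewan is a knave.
Consider Leo. Suppose Leo is a knave.
Then whichever role Tariq has, Tariq's statement has the wrong truth value — contradiction.
So Leo is a knight.
With that fixed, Tariq's statement is false, so Tariq is a knave.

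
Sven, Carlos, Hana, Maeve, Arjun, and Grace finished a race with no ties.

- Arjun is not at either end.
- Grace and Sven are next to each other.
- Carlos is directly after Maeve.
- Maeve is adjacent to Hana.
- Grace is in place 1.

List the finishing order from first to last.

From clue 1: Arjun is in {2,3,4,5}.
From clues 1–3: Hana is in {1,3,4,6}.
From clues 1–4: Carlos is in {3,6}.
From clues 1–5: Grace → place 1, Sven → place 2, Arjun → place 3, Hana → place 4, Maeve → place 5, Carlos → place 6.

Grace, Sven, Arjun, Hana, Maeve, Carlos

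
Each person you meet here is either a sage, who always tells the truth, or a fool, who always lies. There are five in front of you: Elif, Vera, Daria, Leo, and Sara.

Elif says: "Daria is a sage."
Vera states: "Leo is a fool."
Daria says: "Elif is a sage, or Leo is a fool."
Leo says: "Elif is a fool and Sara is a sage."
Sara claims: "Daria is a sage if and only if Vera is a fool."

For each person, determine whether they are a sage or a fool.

Consider Elif. Suppose Elif is a fool.
Then no assignment of the remaining roles makes every statement match its speaker's type — contradiction.
So Elif is a sage.
With that fixed, Daria's statement is true, so Daria is a sage.
With that fixed, Leo's statement is false, so Leo is a fool.
With that fixed, Vera's statement is true, so Vera is a sage.
With that fixed, Sara's statement is false, so Sara is a fool.

Elif: sage, Vera: sage, Daria: sage, Leo: fool, Sara: fool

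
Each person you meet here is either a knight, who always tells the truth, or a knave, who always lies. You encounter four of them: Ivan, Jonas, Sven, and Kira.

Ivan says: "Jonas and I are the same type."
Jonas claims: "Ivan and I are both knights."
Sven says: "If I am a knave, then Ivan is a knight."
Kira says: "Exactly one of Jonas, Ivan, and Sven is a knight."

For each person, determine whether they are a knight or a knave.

Consider Ivan. Suppose Ivan is a knave.
Then no assignment of the remaining roles makes every statement match its speaker's type — contradiction.
So Ivan is a knight.
With that fixed, Sven's statement is true, so Sven is a knight.
With that fixed, Kira's statement is false, so Kira is a knave.
Consider Jonas. Suppose Jonas is a knave.
Then Ivan's statement comes out false, contradicting Ivan being a knight.
So Jonas is a knight.

Ivan: knight, Jonas: knight, Sven: knight, Kira: knave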